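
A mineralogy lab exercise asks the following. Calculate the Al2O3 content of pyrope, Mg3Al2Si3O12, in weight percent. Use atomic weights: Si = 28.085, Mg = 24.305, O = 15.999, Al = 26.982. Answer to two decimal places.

25.29 wt%

M(Mg3Al2Si3O12) = 403.122 g/mol; M(Al2O3) = 101.961 g/mol.
Moles Al2O3 per formula unit = 2 Al ÷ 2 = 1.0000.
Al2O3 fraction = (1.0000 × 101.961) / 403.122 = 101.961/403.122 = 0.2529.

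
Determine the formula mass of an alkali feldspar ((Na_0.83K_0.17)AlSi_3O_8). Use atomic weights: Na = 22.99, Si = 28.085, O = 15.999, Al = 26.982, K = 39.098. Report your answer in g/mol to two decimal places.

Na: 0.83 × 22.99 = 19.0817
K: 0.17 × 39.098 = 6.6467
Al: 1 × 26.982 = 26.9820
Si: 3 × 28.085 = 84.2550
O: 8 × 15.999 = 127.9920
Summing the contributions gives the formula mass.

264.96 g/mol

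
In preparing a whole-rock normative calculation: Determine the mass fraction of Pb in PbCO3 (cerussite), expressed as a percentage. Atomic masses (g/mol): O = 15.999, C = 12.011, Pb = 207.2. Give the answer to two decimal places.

Formula mass = 1·207.2 + 1·12.011 + 3·15.999 = 267.208 g/mol, of which 207.200 g is Pb.
So Pb makes up 207.200/267.208 = 0.7754 of the mass, i.e. 77.54%.

77.54 wt%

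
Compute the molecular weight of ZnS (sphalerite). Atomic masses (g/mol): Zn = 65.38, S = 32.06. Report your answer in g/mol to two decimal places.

97.44 g/mol

M = 1×65.38 + 1×32.06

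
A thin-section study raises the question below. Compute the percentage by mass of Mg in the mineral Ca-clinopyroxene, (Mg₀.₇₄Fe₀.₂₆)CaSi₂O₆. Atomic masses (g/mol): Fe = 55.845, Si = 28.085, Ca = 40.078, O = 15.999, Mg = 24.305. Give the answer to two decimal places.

8.00 mass %

M((Mg₀.₇₄Fe₀.₂₆)CaSi₂O₆) = 224.747 g/mol.
Mg contributes 0.74 × 24.305 = 17.986 g per mole.
17.986/224.747 = 0.0800 → 8.00%.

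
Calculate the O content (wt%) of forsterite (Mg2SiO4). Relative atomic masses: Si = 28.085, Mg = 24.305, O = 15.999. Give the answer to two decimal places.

45.49 wt%

Molar mass of Mg2SiO4: 2*24.305 + 1*28.085 + 4*15.999 = 140.691 g/mol.
Mass of O per formula unit: 4 × 15.999 = 63.996 g.
Weight fraction O = 63.996 / 140.691 = 0.4549.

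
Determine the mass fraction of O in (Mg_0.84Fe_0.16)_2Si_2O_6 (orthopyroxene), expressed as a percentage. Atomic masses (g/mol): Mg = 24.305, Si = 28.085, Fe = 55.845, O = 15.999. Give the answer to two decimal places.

45.52 wt%

M((Mg_0.84Fe_0.16)_2Si_2O_6) = 210.867 g/mol.
O contributes 6 × 15.999 = 95.994 g per mole.
95.994/210.867 = 0.4552 → 45.52%.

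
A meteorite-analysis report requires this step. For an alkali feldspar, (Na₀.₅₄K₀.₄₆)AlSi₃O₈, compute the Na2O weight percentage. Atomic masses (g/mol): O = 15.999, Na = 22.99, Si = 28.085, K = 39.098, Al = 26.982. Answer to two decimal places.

6.21 wt%

Formula mass = 269.629 g/mol.
0.54 Na → 0.2700 mol Na2O per formula unit; M(Na2O) = 61.979, so Na2O mass = 16.734 g.
16.734/269.629 × 100 = 6.21 wt%.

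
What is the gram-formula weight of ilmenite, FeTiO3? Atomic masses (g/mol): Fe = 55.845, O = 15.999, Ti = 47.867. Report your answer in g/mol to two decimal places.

151.71 g/mol

The formula mass is the sum 1(55.845) + 1(47.867) + 3(15.999).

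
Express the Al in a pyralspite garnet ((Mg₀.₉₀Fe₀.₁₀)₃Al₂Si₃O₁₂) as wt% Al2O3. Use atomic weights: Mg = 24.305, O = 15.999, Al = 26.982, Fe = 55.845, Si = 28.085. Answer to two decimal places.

24.71 wt%

Molar mass of (Mg₀.₉₀Fe₀.₁₀)₃Al₂Si₃O₁₂ = 2.70·24.305 + 0.30·55.845 + 2·26.982 + 3·28.085 + 12·15.999 = 412.584 g/mol.
Each formula unit contains 2 Al, equivalent to 2/2 = 1.0000 mol Al2O3.
M(Al2O3) = 2×26.982 + 3×15.999 = 101.961 g/mol.
Mass of Al2O3 per formula unit = 1.0000 × 101.961 = 101.961 g.
Al2O3 wt% = 101.961 / 412.584 × 100 = 24.71%.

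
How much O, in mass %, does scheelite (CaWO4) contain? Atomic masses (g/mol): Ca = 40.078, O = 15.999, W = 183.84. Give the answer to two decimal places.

Molar mass of CaWO4: 1*40.078 + 1*183.84 + 4*15.999 = 287.914 g/mol.
Mass of O per formula unit: 4 × 15.999 = 63.996 g.
Weight fraction O = 63.996 / 287.914 = 0.2223.

22.23 mass %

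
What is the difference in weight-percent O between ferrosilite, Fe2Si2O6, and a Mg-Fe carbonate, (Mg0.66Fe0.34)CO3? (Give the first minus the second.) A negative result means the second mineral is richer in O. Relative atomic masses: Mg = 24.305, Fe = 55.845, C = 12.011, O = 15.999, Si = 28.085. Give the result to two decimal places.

First mineral: 95.994 g O in 263.854 g formula = 36.38 wt% O.
Second mineral: 47.997 g O in 95.037 g formula = 50.50 wt% O.
36.38% − 50.50% gives a difference of -14.12 percentage points.

-14.12 percentage points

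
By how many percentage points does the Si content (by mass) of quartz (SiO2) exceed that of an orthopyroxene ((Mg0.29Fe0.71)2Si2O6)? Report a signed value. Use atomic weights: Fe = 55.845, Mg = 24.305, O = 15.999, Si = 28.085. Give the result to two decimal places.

M(SiO2) = 60.083 g/mol, so wt% Si = 28.085/60.083 × 100 = 46.74%.
M((Mg0.29Fe0.71)2Si2O6) = 245.561 g/mol, so wt% Si = 56.170/245.561 × 100 = 22.87%.
46.74 − 22.87 = 23.87 pp.

23.87 percentage points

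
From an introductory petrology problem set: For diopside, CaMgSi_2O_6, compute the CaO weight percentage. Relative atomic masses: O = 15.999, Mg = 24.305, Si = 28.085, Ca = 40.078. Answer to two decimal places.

25.90 wt%

Molar mass of CaMgSi_2O_6 = 1×40.078 + 1×24.305 + 2×28.085 + 6×15.999 = 216.547 g/mol.
Each formula unit contains 1 Ca, equivalent to 1/1 = 1.0000 mol CaO.
M(CaO) = 1×40.078 + 1×15.999 = 56.077 g/mol.
Mass of CaO per formula unit = 1.0000 × 56.077 = 56.077 g.
CaO wt% = 56.077 / 216.547 × 100 = 25.90%.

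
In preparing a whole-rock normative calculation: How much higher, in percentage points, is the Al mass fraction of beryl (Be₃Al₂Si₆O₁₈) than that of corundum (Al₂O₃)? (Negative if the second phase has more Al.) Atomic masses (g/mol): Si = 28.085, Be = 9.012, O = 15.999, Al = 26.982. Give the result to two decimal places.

-42.89 percentage points

M(Be₃Al₂Si₆O₁₈) = 537.492 g/mol, so wt% Al = 53.964/537.492 × 100 = 10.04%.
M(Al₂O₃) = 101.961 g/mol, so wt% Al = 53.964/101.961 × 100 = 52.93%.
10.04 − 52.93 = -42.89 pp.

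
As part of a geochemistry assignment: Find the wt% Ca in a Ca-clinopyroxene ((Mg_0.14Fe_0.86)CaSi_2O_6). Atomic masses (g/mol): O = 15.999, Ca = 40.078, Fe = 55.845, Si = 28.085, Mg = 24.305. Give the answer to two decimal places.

16.45 wt%

Molar mass of (Mg_0.14Fe_0.86)CaSi_2O_6: 0.14·24.305 + 0.86·55.845 + 1·40.078 + 2·28.085 + 6·15.999 = 243.671 g/mol.
Mass of Ca per formula unit: 1 × 40.078 = 40.078 g.
Weight fraction Ca = 40.078 / 243.671 = 0.1645.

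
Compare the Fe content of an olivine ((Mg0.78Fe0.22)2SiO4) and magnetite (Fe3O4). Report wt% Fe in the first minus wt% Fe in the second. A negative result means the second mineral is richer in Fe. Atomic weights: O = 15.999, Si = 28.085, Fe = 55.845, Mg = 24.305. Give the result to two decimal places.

M((Mg0.78Fe0.22)2SiO4) = 154.569 g/mol, so wt% Fe = 24.572/154.569 × 100 = 15.90%.
M(Fe3O4) = 231.531 g/mol, so wt% Fe = 167.535/231.531 × 100 = 72.36%.
15.90 − 72.36 = -56.46 pp.

-56.46 percentage points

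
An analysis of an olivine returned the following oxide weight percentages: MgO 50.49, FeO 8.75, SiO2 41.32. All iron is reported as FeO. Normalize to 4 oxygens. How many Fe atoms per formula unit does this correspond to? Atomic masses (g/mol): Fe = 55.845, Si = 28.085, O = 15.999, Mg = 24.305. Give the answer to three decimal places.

0.177 Fe apfu

MgO: 50.49/40.304 = 1.25273 mol → 1.25273 mol Mg, 1.25273 mol O.
FeO: 8.75/71.844 = 0.12179 mol → 0.12179 mol Fe, 0.12179 mol O.
SiO2: 41.32/60.083 = 0.68772 mol → 0.68772 mol Si, 1.37544 mol O.
Total oxygen = 2.74996 mol. Normalization factor = 4/2.74996 = 1.45457.
Fe per 4 O = 0.12179 × 1.45457 = 0.177.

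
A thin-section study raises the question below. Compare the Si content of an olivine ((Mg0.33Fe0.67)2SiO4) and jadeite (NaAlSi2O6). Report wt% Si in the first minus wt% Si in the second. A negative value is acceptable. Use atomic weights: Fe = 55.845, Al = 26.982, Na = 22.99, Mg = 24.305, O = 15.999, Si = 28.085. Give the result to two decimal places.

M((Mg0.33Fe0.67)2SiO4) = 182.955 g/mol, so wt% Si = 28.085/182.955 × 100 = 15.35%.
M(NaAlSi2O6) = 202.136 g/mol, so wt% Si = 56.170/202.136 × 100 = 27.79%.
15.35 − 27.79 = -12.44 pp.

-12.44 percentage points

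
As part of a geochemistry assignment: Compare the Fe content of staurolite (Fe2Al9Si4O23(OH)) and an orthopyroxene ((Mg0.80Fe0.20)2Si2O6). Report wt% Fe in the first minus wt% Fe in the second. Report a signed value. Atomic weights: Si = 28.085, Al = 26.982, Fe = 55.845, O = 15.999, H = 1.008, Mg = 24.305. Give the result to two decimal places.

2.64 percentage points

Fe in Fe2Al9Si4O23(OH): molar mass 851.852 g/mol; 2×55.845 = 111.690 g → 13.11 wt%.
Fe in (Mg0.80Fe0.20)2Si2O6: molar mass 213.390 g/mol; 0.40×55.845 = 22.338 g → 10.47 wt%.
Difference = 13.11 − 10.47 = 2.64 percentage points.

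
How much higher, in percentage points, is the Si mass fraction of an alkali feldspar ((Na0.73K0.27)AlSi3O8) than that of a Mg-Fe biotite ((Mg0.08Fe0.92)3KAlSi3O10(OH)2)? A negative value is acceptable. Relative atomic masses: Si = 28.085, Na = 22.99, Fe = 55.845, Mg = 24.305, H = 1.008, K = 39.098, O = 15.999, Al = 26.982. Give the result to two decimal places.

First mineral: 84.255 g Si in 266.568 g formula = 31.61 wt% Si.
Second mineral: 84.255 g Si in 504.304 g formula = 16.71 wt% Si.
31.61% − 16.71% gives a difference of 14.90 percentage points.

14.90 percentage points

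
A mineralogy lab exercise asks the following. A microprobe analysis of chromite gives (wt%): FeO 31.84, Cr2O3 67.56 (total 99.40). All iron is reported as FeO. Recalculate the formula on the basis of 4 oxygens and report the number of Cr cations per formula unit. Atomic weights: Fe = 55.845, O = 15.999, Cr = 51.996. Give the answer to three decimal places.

2.001 Cr apfu

FeO (M=71.844): mol = 0.44318; Fe = 0.44318, O = 0.44318.
Cr2O3 (M=151.989): mol = 0.44451; Cr = 0.88902, O = 1.33353.
ΣO = 1.77671; factor = 4/ΣO = 2.25135.
Cr apfu = 0.88902 × 2.25135 = 2.001.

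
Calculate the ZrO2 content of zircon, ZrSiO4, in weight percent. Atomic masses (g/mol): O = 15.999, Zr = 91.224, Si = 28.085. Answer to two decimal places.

Formula mass = 183.305 g/mol.
1 Zr → 1.0000 mol ZrO2 per formula unit; M(ZrO2) = 123.222, so ZrO2 mass = 123.222 g.
123.222/183.305 × 100 = 67.22 wt%.

67.22 wt%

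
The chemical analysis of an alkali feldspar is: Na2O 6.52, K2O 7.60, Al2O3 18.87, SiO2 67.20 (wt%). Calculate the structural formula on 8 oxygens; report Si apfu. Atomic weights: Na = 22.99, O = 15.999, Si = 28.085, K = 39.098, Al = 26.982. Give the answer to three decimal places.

6.52 wt% Na2O ÷ 61.979 g/mol = 0.10520 mol, giving 0.21040 Na and 0.10520 O.
7.60 wt% K2O ÷ 94.195 g/mol = 0.08068 mol, giving 0.16136 K and 0.08068 O.
18.87 wt% Al2O3 ÷ 101.961 g/mol = 0.18507 mol, giving 0.37014 Al and 0.55521 O.
67.20 wt% SiO2 ÷ 60.083 g/mol = 1.11845 mol, giving 1.11845 Si and 2.23690 O.
Oxygen sums to 2.97799; scaling by 8/2.97799 = 2.68638 puts the formula on 8 O.
Si: 1.11845 × 2.68638 = 3.005 atoms per formula unit.

3.005 Si apfu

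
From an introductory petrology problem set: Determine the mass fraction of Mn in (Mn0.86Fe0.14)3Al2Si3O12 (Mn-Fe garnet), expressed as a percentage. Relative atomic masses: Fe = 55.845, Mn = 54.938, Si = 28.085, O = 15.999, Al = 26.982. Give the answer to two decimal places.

M((Mn0.86Fe0.14)3Al2Si3O12) = 495.402 g/mol.
Mn contributes 2.58 × 54.938 = 141.740 g per mole.
141.740/495.402 = 0.2861 → 28.61%.

28.61 mass %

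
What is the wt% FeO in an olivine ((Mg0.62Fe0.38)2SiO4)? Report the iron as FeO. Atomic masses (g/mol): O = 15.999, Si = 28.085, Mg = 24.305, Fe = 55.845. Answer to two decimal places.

33.16 wt%

Formula mass = 164.661 g/mol.
0.76 Fe → 0.7600 mol FeO per formula unit; M(FeO) = 71.844, so FeO mass = 54.601 g.
54.601/164.661 × 100 = 33.16 wt%.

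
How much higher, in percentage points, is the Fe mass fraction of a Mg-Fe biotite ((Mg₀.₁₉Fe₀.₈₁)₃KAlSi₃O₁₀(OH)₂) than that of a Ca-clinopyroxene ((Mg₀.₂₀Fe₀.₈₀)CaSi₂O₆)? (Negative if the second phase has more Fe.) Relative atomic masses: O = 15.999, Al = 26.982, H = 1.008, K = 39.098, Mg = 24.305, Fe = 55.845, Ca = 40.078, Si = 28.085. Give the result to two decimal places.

M((Mg₀.₁₉Fe₀.₈₁)₃KAlSi₃O₁₀(OH)₂) = 493.896 g/mol, so wt% Fe = 135.703/493.896 × 100 = 27.48%.
M((Mg₀.₂₀Fe₀.₈₀)CaSi₂O₆) = 241.779 g/mol, so wt% Fe = 44.676/241.779 × 100 = 18.48%.
27.48 − 18.48 = 9.00 pp.

9.00 percentage points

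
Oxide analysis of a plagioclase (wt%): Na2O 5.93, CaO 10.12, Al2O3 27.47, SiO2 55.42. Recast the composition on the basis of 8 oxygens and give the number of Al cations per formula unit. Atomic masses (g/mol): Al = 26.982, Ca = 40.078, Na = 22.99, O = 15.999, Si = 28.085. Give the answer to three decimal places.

1.472 Al apfu

Na2O: 5.93/61.979 = 0.09568 mol → 0.19136 mol Na, 0.09568 mol O.
CaO: 10.12/56.077 = 0.18047 mol → 0.18047 mol Ca, 0.18047 mol O.
Al2O3: 27.47/101.961 = 0.26942 mol → 0.53884 mol Al, 0.80826 mol O.
SiO2: 55.42/60.083 = 0.92239 mol → 0.92239 mol Si, 1.84478 mol O.
Total oxygen = 2.92919 mol. Normalization factor = 8/2.92919 = 2.73113.
Al per 8 O = 0.53884 × 2.73113 = 1.472.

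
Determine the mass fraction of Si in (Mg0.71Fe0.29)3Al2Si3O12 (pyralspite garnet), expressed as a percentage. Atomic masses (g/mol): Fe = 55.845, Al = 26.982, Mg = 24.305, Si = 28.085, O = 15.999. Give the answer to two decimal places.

19.57 wt%

Molar mass of (Mg0.71Fe0.29)3Al2Si3O12: 2.13×24.305 + 0.87×55.845 + 2×26.982 + 3×28.085 + 12×15.999 = 430.562 g/mol.
Mass of Si per formula unit: 3 × 28.085 = 84.255 g.
Weight fraction Si = 84.255 / 430.562 = 0.1957.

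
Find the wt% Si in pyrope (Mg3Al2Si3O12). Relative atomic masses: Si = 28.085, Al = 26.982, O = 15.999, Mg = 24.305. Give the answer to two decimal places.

20.90 weight percent

Formula mass = 3×24.305 + 2×26.982 + 3×28.085 + 12×15.999 = 403.122 g/mol, of which 84.255 g is Si.
So Si makes up 84.255/403.122 = 0.2090 of the mass, i.e. 20.90%.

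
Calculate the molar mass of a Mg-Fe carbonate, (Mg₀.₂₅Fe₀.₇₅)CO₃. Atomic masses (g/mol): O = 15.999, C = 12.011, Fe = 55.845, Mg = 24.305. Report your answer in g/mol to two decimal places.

107.97 g/mol

M = 0.25×24.305 + 0.75×55.845 + 1×12.011 + 3×15.999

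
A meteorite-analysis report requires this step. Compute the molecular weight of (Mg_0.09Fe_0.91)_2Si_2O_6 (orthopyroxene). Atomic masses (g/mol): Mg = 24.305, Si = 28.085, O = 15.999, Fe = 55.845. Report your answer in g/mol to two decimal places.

M = 0.18·24.305 + 1.82·55.845 + 2·28.085 + 6·15.999

258.18 g/mol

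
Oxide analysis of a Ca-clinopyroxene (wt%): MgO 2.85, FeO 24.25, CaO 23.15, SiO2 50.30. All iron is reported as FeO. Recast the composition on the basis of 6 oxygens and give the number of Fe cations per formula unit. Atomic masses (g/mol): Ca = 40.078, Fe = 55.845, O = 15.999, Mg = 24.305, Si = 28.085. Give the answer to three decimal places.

MgO (M=40.304): mol = 0.07071; Mg = 0.07071, O = 0.07071.
FeO (M=71.844): mol = 0.33754; Fe = 0.33754, O = 0.33754.
CaO (M=56.077): mol = 0.41283; Ca = 0.41283, O = 0.41283.
SiO2 (M=60.083): mol = 0.83718; Si = 0.83718, O = 1.67436.
ΣO = 2.49544; factor = 6/ΣO = 2.40439.
Fe apfu = 0.33754 × 2.40439 = 0.812.

0.812 Fe apfu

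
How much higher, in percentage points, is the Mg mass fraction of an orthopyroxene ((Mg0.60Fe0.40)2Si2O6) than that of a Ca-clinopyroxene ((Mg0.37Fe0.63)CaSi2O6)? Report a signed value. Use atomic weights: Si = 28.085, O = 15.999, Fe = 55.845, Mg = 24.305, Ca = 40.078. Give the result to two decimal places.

9.10 percentage points

Mg in (Mg0.60Fe0.40)2Si2O6: molar mass 226.006 g/mol; 1.20×24.305 = 29.166 g → 12.90 wt%.
Mg in (Mg0.37Fe0.63)CaSi2O6: molar mass 236.417 g/mol; 0.37×24.305 = 8.993 g → 3.80 wt%.
Difference = 12.90 − 3.80 = 9.10 percentage points.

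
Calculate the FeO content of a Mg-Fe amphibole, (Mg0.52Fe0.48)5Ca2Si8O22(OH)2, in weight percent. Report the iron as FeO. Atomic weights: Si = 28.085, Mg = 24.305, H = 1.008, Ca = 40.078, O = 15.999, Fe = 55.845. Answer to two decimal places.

Molar mass of (Mg0.52Fe0.48)5Ca2Si8O22(OH)2 = 2.60×24.305 + 2.40×55.845 + 2×40.078 + 8×28.085 + 24×15.999 + 2×1.008 = 888.049 g/mol.
Each formula unit contains 2.40 Fe, equivalent to 2.40/1 = 2.4000 mol FeO.
M(FeO) = 1×55.845 + 1×15.999 = 71.844 g/mol.
Mass of FeO per formula unit = 2.4000 × 71.844 = 172.426 g.
FeO wt% = 172.426 / 888.049 × 100 = 19.42%.

19.42 wt%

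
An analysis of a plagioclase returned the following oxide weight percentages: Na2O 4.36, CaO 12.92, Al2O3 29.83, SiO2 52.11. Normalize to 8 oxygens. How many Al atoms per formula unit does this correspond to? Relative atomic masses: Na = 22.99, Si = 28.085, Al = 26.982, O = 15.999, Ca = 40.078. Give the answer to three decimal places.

Na2O: 4.36/61.979 = 0.07035 mol → 0.14070 mol Na, 0.07035 mol O.
CaO: 12.92/56.077 = 0.23040 mol → 0.23040 mol Ca, 0.23040 mol O.
Al2O3: 29.83/101.961 = 0.29256 mol → 0.58512 mol Al, 0.87768 mol O.
SiO2: 52.11/60.083 = 0.86730 mol → 0.86730 mol Si, 1.73460 mol O.
Total oxygen = 2.91303 mol. Normalization factor = 8/2.91303 = 2.74628.
Al per 8 O = 0.58512 × 2.74628 = 1.607.

1.607 Al apfu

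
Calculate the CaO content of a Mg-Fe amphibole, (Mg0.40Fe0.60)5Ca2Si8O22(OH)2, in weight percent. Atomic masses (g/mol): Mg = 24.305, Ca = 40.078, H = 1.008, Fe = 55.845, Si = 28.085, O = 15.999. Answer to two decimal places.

Formula mass = 906.973 g/mol.
2 Ca → 2.0000 mol CaO per formula unit; M(CaO) = 56.077, so CaO mass = 112.154 g.
112.154/906.973 × 100 = 12.37 wt%.

12.37 wt%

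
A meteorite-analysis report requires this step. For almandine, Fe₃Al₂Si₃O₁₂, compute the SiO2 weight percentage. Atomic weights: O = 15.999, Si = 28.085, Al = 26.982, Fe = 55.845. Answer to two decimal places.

Molar mass of Fe₃Al₂Si₃O₁₂ = 3*55.845 + 2*26.982 + 3*28.085 + 12*15.999 = 497.742 g/mol.
Each formula unit contains 3 Si, equivalent to 3/1 = 3.0000 mol SiO2.
M(SiO2) = 1×28.085 + 2×15.999 = 60.083 g/mol.
Mass of SiO2 per formula unit = 3.0000 × 60.083 = 180.249 g.
SiO2 wt% = 180.249 / 497.742 × 100 = 36.21%.

36.21 wt%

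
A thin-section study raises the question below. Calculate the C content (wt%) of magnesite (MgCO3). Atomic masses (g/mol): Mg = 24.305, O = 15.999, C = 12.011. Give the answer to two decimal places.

Molar mass of MgCO3: 1×24.305 + 1×12.011 + 3×15.999 = 84.313 g/mol.
Mass of C per formula unit: 1 × 12.011 = 12.011 g.
Weight fraction C = 12.011 / 84.313 = 0.1425.

14.25 wt%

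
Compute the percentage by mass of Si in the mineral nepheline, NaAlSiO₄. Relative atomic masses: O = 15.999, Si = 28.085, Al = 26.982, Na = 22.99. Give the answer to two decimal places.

M(NaAlSiO₄) = 142.053 g/mol.
Si contributes 1 × 28.085 = 28.085 g per mole.
28.085/142.053 = 0.1977 → 19.77%.

19.77 weight percent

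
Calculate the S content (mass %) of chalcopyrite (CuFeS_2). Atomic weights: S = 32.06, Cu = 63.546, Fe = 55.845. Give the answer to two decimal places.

34.94 mass %

Formula mass = 1·63.546 + 1·55.845 + 2·32.06 = 183.511 g/mol, of which 64.120 g is S.
So S makes up 64.120/183.511 = 0.3494 of the mass, i.e. 34.94%.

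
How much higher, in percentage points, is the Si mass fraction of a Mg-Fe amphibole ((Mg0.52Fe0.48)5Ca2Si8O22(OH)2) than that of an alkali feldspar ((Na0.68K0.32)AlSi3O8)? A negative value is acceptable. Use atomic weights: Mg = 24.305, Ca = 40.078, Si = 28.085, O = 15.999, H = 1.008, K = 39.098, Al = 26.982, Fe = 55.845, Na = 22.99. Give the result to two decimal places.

-6.21 percentage points

M((Mg0.52Fe0.48)5Ca2Si8O22(OH)2) = 888.049 g/mol, so wt% Si = 224.680/888.049 × 100 = 25.30%.
M((Na0.68K0.32)AlSi3O8) = 267.374 g/mol, so wt% Si = 84.255/267.374 × 100 = 31.51%.
25.30 − 31.51 = -6.21 pp.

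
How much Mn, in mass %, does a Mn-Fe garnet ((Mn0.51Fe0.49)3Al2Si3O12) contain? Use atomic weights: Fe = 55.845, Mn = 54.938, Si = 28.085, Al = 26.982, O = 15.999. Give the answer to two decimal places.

16.93 mass %

M((Mn0.51Fe0.49)3Al2Si3O12) = 496.354 g/mol.
Mn contributes 1.53 × 54.938 = 84.055 g per mole.
84.055/496.354 = 0.1693 → 16.93%.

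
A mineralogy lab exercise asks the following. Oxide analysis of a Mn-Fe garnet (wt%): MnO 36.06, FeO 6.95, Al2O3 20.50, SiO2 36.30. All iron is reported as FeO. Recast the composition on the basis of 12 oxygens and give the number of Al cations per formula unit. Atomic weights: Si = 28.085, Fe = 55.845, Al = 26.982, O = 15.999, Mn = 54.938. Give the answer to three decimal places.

1.997 Al apfu

36.06 wt% MnO ÷ 70.937 g/mol = 0.50834 mol, giving 0.50834 Mn and 0.50834 O.
6.95 wt% FeO ÷ 71.844 g/mol = 0.09674 mol, giving 0.09674 Fe and 0.09674 O.
20.50 wt% Al2O3 ÷ 101.961 g/mol = 0.20106 mol, giving 0.40212 Al and 0.60318 O.
36.30 wt% SiO2 ÷ 60.083 g/mol = 0.60416 mol, giving 0.60416 Si and 1.20832 O.
Oxygen sums to 2.41658; scaling by 12/2.41658 = 4.96570 puts the formula on 12 O.
Al: 0.40212 × 4.96570 = 1.997 atoms per formula unit.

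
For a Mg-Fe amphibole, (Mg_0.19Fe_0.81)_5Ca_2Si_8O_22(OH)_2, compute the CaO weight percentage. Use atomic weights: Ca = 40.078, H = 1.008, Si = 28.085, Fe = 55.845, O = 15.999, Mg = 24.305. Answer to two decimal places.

M((Mg_0.19Fe_0.81)_5Ca_2Si_8O_22(OH)_2) = 940.090 g/mol; M(CaO) = 56.077 g/mol.
Moles CaO per formula unit = 2 Ca ÷ 1 = 2.0000.
CaO fraction = (2.0000 × 56.077) / 940.090 = 112.154/940.090 = 0.1193.

11.93 wt%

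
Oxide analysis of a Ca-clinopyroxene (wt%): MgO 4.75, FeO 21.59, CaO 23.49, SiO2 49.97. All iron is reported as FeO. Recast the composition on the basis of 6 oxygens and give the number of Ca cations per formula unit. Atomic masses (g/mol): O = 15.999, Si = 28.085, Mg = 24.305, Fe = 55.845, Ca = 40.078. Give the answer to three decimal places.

MgO: 4.75/40.304 = 0.11785 mol → 0.11785 mol Mg, 0.11785 mol O.
FeO: 21.59/71.844 = 0.30051 mol → 0.30051 mol Fe, 0.30051 mol O.
CaO: 23.49/56.077 = 0.41889 mol → 0.41889 mol Ca, 0.41889 mol O.
SiO2: 49.97/60.083 = 0.83168 mol → 0.83168 mol Si, 1.66336 mol O.
Total oxygen = 2.50061 mol. Normalization factor = 6/2.50061 = 2.39941.
Ca per 6 O = 0.41889 × 2.39941 = 1.005.

1.005 Ca apfu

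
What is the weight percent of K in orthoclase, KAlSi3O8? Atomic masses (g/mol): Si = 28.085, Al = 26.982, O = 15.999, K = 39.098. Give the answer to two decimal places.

14.05 mass %

Formula mass = 1×39.098 + 1×26.982 + 3×28.085 + 8×15.999 = 278.327 g/mol, of which 39.098 g is K.
So K makes up 39.098/278.327 = 0.1405 of the mass, i.e. 14.05%.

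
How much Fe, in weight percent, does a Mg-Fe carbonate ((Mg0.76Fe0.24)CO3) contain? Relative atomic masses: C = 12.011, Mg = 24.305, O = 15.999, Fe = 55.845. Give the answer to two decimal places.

14.59 weight percent

Formula mass = 0.76×24.305 + 0.24×55.845 + 1×12.011 + 3×15.999 = 91.883 g/mol, of which 13.403 g is Fe.
So Fe makes up 13.403/91.883 = 0.1459 of the mass, i.e. 14.59%.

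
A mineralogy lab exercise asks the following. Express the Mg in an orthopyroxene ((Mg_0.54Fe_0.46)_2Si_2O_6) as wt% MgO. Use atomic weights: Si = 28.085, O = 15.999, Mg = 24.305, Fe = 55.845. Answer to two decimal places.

18.94 wt%

M((Mg_0.54Fe_0.46)_2Si_2O_6) = 229.791 g/mol; M(MgO) = 40.304 g/mol.
Moles MgO per formula unit = 1.08 Mg ÷ 1 = 1.0800.
MgO fraction = (1.0800 × 40.304) / 229.791 = 43.528/229.791 = 0.1894.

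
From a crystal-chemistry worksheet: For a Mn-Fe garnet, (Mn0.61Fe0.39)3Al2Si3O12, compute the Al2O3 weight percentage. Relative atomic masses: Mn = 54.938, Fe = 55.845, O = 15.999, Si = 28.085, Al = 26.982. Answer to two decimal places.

20.55 wt%

Molar mass of (Mn0.61Fe0.39)3Al2Si3O12 = 1.83·54.938 + 1.17·55.845 + 2·26.982 + 3·28.085 + 12·15.999 = 496.082 g/mol.
Each formula unit contains 2 Al, equivalent to 2/2 = 1.0000 mol Al2O3.
M(Al2O3) = 2×26.982 + 3×15.999 = 101.961 g/mol.
Mass of Al2O3 per formula unit = 1.0000 × 101.961 = 101.961 g.
Al2O3 wt% = 101.961 / 496.082 × 100 = 20.55%.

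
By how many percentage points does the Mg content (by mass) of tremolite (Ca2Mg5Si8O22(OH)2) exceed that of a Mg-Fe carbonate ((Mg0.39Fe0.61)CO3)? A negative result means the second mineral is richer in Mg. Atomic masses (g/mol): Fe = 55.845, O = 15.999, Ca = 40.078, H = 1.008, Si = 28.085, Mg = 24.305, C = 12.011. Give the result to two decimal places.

5.81 percentage points

Mg in Ca2Mg5Si8O22(OH)2: molar mass 812.353 g/mol; 5×24.305 = 121.525 g → 14.96 wt%.
Mg in (Mg0.39Fe0.61)CO3: molar mass 103.552 g/mol; 0.39×24.305 = 9.479 g → 9.15 wt%.
Difference = 14.96 − 9.15 = 5.81 percentage points.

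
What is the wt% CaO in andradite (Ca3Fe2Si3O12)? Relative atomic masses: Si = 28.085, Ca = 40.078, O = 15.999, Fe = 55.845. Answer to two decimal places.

M(Ca3Fe2Si3O12) = 508.167 g/mol; M(CaO) = 56.077 g/mol.
Moles CaO per formula unit = 3 Ca ÷ 1 = 3.0000.
CaO fraction = (3.0000 × 56.077) / 508.167 = 168.231/508.167 = 0.3311.

33.11 wt%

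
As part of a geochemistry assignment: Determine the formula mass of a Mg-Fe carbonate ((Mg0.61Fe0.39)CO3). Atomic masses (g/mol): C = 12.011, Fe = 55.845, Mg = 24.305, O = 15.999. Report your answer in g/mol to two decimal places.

96.61 g/mol

The formula mass is the sum 0.61*24.305 + 0.39*55.845 + 1*12.011 + 3*15.999.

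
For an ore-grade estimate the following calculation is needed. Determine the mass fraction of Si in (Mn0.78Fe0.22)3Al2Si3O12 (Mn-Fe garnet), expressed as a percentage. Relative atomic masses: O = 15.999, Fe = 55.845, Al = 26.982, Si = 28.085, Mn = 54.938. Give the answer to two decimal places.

Formula mass = 2.34*54.938 + 0.66*55.845 + 2*26.982 + 3*28.085 + 12*15.999 = 495.620 g/mol, of which 84.255 g is Si.
So Si makes up 84.255/495.620 = 0.1700 of the mass, i.e. 17.00%.

17.00 wt%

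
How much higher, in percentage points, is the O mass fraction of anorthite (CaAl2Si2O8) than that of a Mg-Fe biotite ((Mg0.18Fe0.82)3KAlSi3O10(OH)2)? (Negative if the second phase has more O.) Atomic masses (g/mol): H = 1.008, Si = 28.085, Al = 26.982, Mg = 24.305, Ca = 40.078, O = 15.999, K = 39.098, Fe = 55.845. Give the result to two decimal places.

7.21 percentage points

M(CaAl2Si2O8) = 278.204 g/mol, so wt% O = 127.992/278.204 × 100 = 46.01%.
M((Mg0.18Fe0.82)3KAlSi3O10(OH)2) = 494.842 g/mol, so wt% O = 191.988/494.842 × 100 = 38.80%.
46.01 − 38.80 = 7.21 pp.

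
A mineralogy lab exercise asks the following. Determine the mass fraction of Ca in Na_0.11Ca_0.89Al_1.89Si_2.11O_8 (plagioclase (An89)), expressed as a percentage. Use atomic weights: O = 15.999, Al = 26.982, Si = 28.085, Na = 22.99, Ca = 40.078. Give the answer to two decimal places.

12.90 mass %

Formula mass = 0.11·22.99 + 0.89·40.078 + 1.89·26.982 + 2.11·28.085 + 8·15.999 = 276.446 g/mol, of which 35.669 g is Ca.
So Ca makes up 35.669/276.446 = 0.1290 of the mass, i.e. 12.90%.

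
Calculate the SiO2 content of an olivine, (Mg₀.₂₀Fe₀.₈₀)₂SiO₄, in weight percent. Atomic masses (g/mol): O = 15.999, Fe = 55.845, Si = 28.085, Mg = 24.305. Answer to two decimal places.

Molar mass of (Mg₀.₂₀Fe₀.₈₀)₂SiO₄ = 0.40·24.305 + 1.60·55.845 + 1·28.085 + 4·15.999 = 191.155 g/mol.
Each formula unit contains 1 Si, equivalent to 1/1 = 1.0000 mol SiO2.
M(SiO2) = 1×28.085 + 2×15.999 = 60.083 g/mol.
Mass of SiO2 per formula unit = 1.0000 × 60.083 = 60.083 g.
SiO2 wt% = 60.083 / 191.155 × 100 = 31.43%.

31.43 wt%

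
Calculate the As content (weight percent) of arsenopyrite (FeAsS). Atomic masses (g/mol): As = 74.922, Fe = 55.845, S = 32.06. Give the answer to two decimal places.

Molar mass of FeAsS: 1·55.845 + 1·74.922 + 1·32.06 = 162.827 g/mol.
Mass of As per formula unit: 1 × 74.922 = 74.922 g.
Weight fraction As = 74.922 / 162.827 = 0.4601.

46.01 weight percent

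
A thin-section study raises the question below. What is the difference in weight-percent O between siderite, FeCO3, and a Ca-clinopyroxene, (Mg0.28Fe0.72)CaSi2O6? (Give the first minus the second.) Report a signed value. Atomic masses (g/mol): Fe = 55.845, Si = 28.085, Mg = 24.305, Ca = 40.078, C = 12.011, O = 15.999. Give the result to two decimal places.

First mineral: 47.997 g O in 115.853 g formula = 41.43 wt% O.
Second mineral: 95.994 g O in 239.256 g formula = 40.12 wt% O.
41.43% − 40.12% gives a difference of 1.31 percentage points.

1.31 percentage points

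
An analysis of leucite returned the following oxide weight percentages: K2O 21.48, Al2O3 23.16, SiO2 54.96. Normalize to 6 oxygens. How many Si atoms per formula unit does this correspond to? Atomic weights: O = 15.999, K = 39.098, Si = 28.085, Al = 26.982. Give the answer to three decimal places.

2.004 Si apfu

21.48 wt% K2O ÷ 94.195 g/mol = 0.22804 mol, giving 0.45608 K and 0.22804 O.
23.16 wt% Al2O3 ÷ 101.961 g/mol = 0.22715 mol, giving 0.45430 Al and 0.68145 O.
54.96 wt% SiO2 ÷ 60.083 g/mol = 0.91473 mol, giving 0.91473 Si and 1.82946 O.
Oxygen sums to 2.73895; scaling by 6/2.73895 = 2.19062 puts the formula on 6 O.
Si: 0.91473 × 2.19062 = 2.004 atoms per formula unit.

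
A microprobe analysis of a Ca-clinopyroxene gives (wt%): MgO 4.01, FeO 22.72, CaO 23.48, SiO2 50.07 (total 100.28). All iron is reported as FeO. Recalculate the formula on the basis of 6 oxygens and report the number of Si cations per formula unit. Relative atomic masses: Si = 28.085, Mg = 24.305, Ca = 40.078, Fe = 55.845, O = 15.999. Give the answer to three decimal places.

4.01 wt% MgO ÷ 40.304 g/mol = 0.09949 mol, giving 0.09949 Mg and 0.09949 O.
22.72 wt% FeO ÷ 71.844 g/mol = 0.31624 mol, giving 0.31624 Fe and 0.31624 O.
23.48 wt% CaO ÷ 56.077 g/mol = 0.41871 mol, giving 0.41871 Ca and 0.41871 O.
50.07 wt% SiO2 ÷ 60.083 g/mol = 0.83335 mol, giving 0.83335 Si and 1.66670 O.
Oxygen sums to 2.50114; scaling by 6/2.50114 = 2.39891 puts the formula on 6 O.
Si: 0.83335 × 2.39891 = 1.999 atoms per formula unit.

1.999 Si apfu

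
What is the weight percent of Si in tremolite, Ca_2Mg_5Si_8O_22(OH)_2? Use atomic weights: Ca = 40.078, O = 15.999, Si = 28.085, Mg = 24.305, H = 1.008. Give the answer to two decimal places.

27.66 mass %

Molar mass of Ca_2Mg_5Si_8O_22(OH)_2: 2·40.078 + 5·24.305 + 8·28.085 + 24·15.999 + 2·1.008 = 812.353 g/mol.
Mass of Si per formula unit: 8 × 28.085 = 224.680 g.
Weight fraction Si = 224.680 / 812.353 = 0.2766.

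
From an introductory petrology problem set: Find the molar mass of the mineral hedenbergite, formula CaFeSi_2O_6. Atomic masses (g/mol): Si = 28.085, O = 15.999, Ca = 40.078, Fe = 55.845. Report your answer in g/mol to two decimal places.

248.09 g/mol

The formula mass is the sum 1×40.078 + 1×55.845 + 2×28.085 + 6×15.999.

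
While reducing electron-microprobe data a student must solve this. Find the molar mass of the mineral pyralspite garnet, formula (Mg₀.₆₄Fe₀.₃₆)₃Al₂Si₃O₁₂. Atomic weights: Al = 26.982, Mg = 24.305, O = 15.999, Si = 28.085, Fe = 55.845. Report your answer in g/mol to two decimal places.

The formula mass is the sum 1.92(24.305) + 1.08(55.845) + 2(26.982) + 3(28.085) + 12(15.999).

437.19 g/mol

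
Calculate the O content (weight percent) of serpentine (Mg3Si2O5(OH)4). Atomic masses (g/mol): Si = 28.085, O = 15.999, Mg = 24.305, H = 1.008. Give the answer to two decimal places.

51.96 weight percent

Formula mass = 3*24.305 + 2*28.085 + 9*15.999 + 4*1.008 = 277.108 g/mol, of which 143.991 g is O.
So O makes up 143.991/277.108 = 0.5196 of the mass, i.e. 51.96%.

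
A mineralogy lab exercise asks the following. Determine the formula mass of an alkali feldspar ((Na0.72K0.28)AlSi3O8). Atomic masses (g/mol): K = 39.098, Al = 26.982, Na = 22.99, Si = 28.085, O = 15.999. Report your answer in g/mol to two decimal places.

266.73 g/mol

M = 0.72×22.99 + 0.28×39.098 + 1×26.982 + 3×28.085 + 8×15.999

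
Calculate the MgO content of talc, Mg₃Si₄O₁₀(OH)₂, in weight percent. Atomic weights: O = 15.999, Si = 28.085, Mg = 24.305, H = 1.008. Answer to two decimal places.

31.88 wt%

Molar mass of Mg₃Si₄O₁₀(OH)₂ = 3*24.305 + 4*28.085 + 12*15.999 + 2*1.008 = 379.259 g/mol.
Each formula unit contains 3 Mg, equivalent to 3/1 = 3.0000 mol MgO.
M(MgO) = 1×24.305 + 1×15.999 = 40.304 g/mol.
Mass of MgO per formula unit = 3.0000 × 40.304 = 120.912 g.
MgO wt% = 120.912 / 379.259 × 100 = 31.88%.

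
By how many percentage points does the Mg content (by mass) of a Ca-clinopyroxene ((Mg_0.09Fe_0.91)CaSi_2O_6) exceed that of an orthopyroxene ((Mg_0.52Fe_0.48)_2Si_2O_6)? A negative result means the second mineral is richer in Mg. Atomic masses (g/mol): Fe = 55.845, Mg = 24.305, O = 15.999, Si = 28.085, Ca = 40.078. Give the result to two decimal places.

Mg in (Mg_0.09Fe_0.91)CaSi_2O_6: molar mass 245.248 g/mol; 0.09×24.305 = 2.187 g → 0.89 wt%.
Mg in (Mg_0.52Fe_0.48)_2Si_2O_6: molar mass 231.052 g/mol; 1.04×24.305 = 25.277 g → 10.94 wt%.
Difference = 0.89 − 10.94 = -10.05 percentage points.

-10.05 percentage points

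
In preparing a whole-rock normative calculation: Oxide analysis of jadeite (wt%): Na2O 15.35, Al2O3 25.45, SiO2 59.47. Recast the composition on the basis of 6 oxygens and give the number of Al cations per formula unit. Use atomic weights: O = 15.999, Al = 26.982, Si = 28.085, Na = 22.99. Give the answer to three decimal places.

1.006 Al apfu

15.35 wt% Na2O ÷ 61.979 g/mol = 0.24766 mol, giving 0.49532 Na and 0.24766 O.
25.45 wt% Al2O3 ÷ 101.961 g/mol = 0.24961 mol, giving 0.49922 Al and 0.74883 O.
59.47 wt% SiO2 ÷ 60.083 g/mol = 0.98980 mol, giving 0.98980 Si and 1.97960 O.
Oxygen sums to 2.97609; scaling by 6/2.97609 = 2.01607 puts the formula on 6 O.
Al: 0.49922 × 2.01607 = 1.006 atoms per formula unit.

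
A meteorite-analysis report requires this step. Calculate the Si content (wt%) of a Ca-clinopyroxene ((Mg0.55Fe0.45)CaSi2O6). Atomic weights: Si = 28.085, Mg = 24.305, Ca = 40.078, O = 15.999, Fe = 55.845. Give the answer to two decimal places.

M((Mg0.55Fe0.45)CaSi2O6) = 230.740 g/mol.
Si contributes 2 × 28.085 = 56.170 g per mole.
56.170/230.740 = 0.2434 → 24.34%.

24.34 wt%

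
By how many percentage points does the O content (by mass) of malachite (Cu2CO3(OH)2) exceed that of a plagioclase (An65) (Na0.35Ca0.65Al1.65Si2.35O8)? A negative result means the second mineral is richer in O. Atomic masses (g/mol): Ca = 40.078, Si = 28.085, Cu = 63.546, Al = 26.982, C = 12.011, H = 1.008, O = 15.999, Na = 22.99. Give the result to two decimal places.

First mineral: 79.995 g O in 221.114 g formula = 36.18 wt% O.
Second mineral: 127.992 g O in 272.609 g formula = 46.95 wt% O.
36.18% − 46.95% gives a difference of -10.77 percentage points.

-10.77 percentage points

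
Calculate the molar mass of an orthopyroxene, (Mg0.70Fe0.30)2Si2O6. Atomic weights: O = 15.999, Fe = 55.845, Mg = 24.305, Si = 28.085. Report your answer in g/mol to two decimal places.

219.70 g/mol

M = 1.40(24.305) + 0.60(55.845) + 2(28.085) + 6(15.999)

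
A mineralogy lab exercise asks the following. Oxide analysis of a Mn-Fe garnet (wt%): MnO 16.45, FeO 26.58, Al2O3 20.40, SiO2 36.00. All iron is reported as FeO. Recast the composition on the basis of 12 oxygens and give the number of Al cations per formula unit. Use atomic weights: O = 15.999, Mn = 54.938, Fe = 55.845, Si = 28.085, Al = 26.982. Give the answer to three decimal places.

MnO (M=70.937): mol = 0.23190; Mn = 0.23190, O = 0.23190.
FeO (M=71.844): mol = 0.36997; Fe = 0.36997, O = 0.36997.
Al2O3 (M=101.961): mol = 0.20008; Al = 0.40016, O = 0.60024.
SiO2 (M=60.083): mol = 0.59917; Si = 0.59917, O = 1.19834.
ΣO = 2.40045; factor = 12/ΣO = 4.99906.
Al apfu = 0.40016 × 4.99906 = 2.000.

2.000 Al apfu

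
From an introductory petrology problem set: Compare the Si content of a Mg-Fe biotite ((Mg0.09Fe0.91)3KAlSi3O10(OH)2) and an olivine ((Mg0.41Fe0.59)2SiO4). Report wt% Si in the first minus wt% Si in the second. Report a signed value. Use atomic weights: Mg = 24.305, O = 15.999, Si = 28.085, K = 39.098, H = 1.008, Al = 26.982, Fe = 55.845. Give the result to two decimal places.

First mineral: 84.255 g Si in 503.358 g formula = 16.74 wt% Si.
Second mineral: 28.085 g Si in 177.908 g formula = 15.79 wt% Si.
16.74% − 15.79% gives a difference of 0.95 percentage points.

0.95 percentage points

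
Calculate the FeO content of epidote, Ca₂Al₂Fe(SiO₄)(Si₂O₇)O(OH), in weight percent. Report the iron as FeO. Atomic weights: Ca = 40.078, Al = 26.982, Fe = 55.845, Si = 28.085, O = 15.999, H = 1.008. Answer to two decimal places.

14.87 wt%

Molar mass of Ca₂Al₂Fe(SiO₄)(Si₂O₇)O(OH) = 2*40.078 + 2*26.982 + 1*55.845 + 3*28.085 + 13*15.999 + 1*1.008 = 483.215 g/mol.
Each formula unit contains 1 Fe, equivalent to 1/1 = 1.0000 mol FeO.
M(FeO) = 1×55.845 + 1×15.999 = 71.844 g/mol.
Mass of FeO per formula unit = 1.0000 × 71.844 = 71.844 g.
FeO wt% = 71.844 / 483.215 × 100 = 14.87%.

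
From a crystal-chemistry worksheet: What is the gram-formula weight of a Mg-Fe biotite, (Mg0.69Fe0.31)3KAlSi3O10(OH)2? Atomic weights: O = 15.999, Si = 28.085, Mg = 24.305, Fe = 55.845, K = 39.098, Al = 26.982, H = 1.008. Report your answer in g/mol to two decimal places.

446.59 g/mol

M = 2.07×24.305 + 0.93×55.845 + 1×39.098 + 1×26.982 + 3×28.085 + 12×15.999 + 2×1.008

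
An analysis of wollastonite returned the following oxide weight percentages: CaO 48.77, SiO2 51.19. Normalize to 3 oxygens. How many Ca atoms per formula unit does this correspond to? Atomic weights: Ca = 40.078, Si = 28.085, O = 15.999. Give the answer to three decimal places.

1.014 Ca apfu

48.77 wt% CaO ÷ 56.077 g/mol = 0.86970 mol, giving 0.86970 Ca and 0.86970 O.
51.19 wt% SiO2 ÷ 60.083 g/mol = 0.85199 mol, giving 0.85199 Si and 1.70398 O.
Oxygen sums to 2.57368; scaling by 3/2.57368 = 1.16565 puts the formula on 3 O.
Ca: 0.86970 × 1.16565 = 1.014 atoms per formula unit.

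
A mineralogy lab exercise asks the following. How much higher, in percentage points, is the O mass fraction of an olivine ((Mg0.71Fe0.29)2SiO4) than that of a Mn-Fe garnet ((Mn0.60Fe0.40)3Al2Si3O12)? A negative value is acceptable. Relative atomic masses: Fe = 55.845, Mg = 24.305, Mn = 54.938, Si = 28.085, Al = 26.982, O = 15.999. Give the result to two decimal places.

1.55 percentage points

First mineral: 63.996 g O in 158.984 g formula = 40.25 wt% O.
Second mineral: 191.988 g O in 496.109 g formula = 38.70 wt% O.
40.25% − 38.70% gives a difference of 1.55 percentage points.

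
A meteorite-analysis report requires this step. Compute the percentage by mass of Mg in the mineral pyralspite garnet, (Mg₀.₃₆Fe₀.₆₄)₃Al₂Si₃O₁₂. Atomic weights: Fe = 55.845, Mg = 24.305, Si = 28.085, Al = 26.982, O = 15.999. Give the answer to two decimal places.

Formula mass = 1.08×24.305 + 1.92×55.845 + 2×26.982 + 3×28.085 + 12×15.999 = 463.679 g/mol, of which 26.249 g is Mg.
So Mg makes up 26.249/463.679 = 0.0566 of the mass, i.e. 5.66%.

5.66 mass %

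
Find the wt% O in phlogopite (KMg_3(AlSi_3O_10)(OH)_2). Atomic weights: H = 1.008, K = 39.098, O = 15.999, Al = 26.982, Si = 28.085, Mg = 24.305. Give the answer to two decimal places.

Formula mass = 1×39.098 + 3×24.305 + 1×26.982 + 3×28.085 + 12×15.999 + 2×1.008 = 417.254 g/mol, of which 191.988 g is O.
So O makes up 191.988/417.254 = 0.4601 of the mass, i.e. 46.01%.

46.01 weight percent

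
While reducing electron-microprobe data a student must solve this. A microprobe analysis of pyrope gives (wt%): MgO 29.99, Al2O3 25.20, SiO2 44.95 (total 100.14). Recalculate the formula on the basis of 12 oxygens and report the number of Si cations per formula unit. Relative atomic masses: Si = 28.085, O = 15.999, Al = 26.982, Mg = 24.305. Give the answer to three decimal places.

3.011 Si apfu

29.99 wt% MgO ÷ 40.304 g/mol = 0.74409 mol, giving 0.74409 Mg and 0.74409 O.
25.20 wt% Al2O3 ÷ 101.961 g/mol = 0.24715 mol, giving 0.49430 Al and 0.74145 O.
44.95 wt% SiO2 ÷ 60.083 g/mol = 0.74813 mol, giving 0.74813 Si and 1.49626 O.
Oxygen sums to 2.98180; scaling by 12/2.98180 = 4.02441 puts the formula on 12 O.
Si: 0.74813 × 4.02441 = 3.011 atoms per formula unit.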